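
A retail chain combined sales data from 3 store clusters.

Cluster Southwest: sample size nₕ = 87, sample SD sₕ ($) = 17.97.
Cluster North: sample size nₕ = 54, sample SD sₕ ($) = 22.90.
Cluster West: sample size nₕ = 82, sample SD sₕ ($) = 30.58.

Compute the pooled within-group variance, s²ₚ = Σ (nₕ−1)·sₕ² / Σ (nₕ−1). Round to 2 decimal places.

596.87

Southwest: (87−1)·17.97² = 86·322.9209 = 27771.1974
North: (54−1)·22.90² = 53·524.41 = 27793.73
West: (82−1)·30.58² = 81·935.1364 = 75746.0484
Numerator = 131310.9758; denominator = Σ(nₕ−1) = 220.
s²ₚ = 131310.9758/220 = 596.8681... → 596.87.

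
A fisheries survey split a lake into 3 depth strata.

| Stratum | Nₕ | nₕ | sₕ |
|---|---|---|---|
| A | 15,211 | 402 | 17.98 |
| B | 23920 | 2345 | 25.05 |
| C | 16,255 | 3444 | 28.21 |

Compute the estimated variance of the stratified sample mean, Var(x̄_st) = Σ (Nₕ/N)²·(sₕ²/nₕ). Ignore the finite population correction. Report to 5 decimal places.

N = 55386; Wₕ = Nₕ/N.
stratum A: (15211/55386)²·17.98²/402 = 0.06065531
stratum B: (23920/55386)²·25.05²/2345 = 0.04991085
stratum C: (16255/55386)²·28.21²/3444 = 0.01990293
Sum = 0.13046909 → 0.13047.

0.13047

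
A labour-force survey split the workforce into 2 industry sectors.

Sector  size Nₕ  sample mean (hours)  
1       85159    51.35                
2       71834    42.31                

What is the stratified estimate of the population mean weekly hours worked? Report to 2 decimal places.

47.21

x̄_st = (Σ Nₕx̄ₕ) / (Σ Nₕ) = (85159·51.35 + 71834·42.31) / 156993
= 7412211.19 / 156993 = 47.2136... → 47.21.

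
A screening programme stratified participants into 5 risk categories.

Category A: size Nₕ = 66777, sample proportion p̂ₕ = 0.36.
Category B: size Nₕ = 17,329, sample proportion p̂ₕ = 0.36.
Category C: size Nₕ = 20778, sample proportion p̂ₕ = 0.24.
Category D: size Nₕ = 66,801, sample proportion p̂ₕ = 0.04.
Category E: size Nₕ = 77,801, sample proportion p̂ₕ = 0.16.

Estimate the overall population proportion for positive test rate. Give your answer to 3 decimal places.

N = 66777 + 17329 + 20778 + 66801 + 77801 = 249486.
Overall proportion = Σ (Nₕ/N)·p̂ₕ.
Σ Nₕp̂ₕ = 24039.72 + 6238.44 + 4986.72 + 2672.04 + 12448.16 = 50385.08.
50385.08 / 249486 = 0.20196... → 0.202.

0.202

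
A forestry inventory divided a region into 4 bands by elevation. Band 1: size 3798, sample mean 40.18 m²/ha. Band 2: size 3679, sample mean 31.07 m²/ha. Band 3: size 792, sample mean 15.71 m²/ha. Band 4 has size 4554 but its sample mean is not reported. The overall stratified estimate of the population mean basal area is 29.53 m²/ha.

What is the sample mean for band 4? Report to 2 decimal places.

21.81

Σ Nₕx̄ₕ = N·μ, so 4554·x̄_4 = 12823·29.53 − (3798·40.18 + 3679·31.07 + 792·15.71).
= 378663.19 − 279352.49 = 99310.7.
x̄_4 = 99310.7 / 4554 = 21.8074... → 21.81.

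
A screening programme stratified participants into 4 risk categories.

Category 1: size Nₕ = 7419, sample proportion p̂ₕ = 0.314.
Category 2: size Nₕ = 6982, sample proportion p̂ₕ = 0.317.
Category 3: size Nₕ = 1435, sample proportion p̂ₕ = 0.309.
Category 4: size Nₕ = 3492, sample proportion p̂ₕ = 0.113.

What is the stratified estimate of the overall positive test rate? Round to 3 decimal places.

0.278

Wₕ = Nₕ/N with N = 19328: 0.3838, 0.3612, 0.0742, 0.1807.
p̂_st = 0.3838·0.314 + 0.3612·0.317 + 0.0742·0.309 + 0.1807·0.113 ≈ 0.27840... → 0.278.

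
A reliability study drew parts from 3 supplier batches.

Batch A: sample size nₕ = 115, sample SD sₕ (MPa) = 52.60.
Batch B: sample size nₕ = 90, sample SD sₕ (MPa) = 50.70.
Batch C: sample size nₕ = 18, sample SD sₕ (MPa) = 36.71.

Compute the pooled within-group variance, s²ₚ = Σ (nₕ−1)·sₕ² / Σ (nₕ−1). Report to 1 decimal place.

2577.7

A: (115−1)·52.60² = 114·2766.76 = 315410.64
B: (90−1)·50.70² = 89·2570.49 = 228773.61
C: (18−1)·36.71² = 17·1347.6241 = 22909.6097
Numerator = 567093.8597; denominator = Σ(nₕ−1) = 220.
s²ₚ = 567093.8597/220 = 2577.699... → 2577.7.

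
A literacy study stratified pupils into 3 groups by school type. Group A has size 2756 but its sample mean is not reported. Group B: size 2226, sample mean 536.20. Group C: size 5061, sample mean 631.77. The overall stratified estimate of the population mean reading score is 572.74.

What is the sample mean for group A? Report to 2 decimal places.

493.85

N = 2756 + 2226 + 5061 = 10043.
Overall total = μ·N = 572.74·10043 = 5752027.82.
Subtract the known strata: 2226·536.20 + 5061·631.77 = 4390969.17.
Remaining total for group A: 5752027.82 − 4390969.17 = 1361058.65.
Divide by its size: 1361058.65 / 2756 = 493.8529... → 493.85.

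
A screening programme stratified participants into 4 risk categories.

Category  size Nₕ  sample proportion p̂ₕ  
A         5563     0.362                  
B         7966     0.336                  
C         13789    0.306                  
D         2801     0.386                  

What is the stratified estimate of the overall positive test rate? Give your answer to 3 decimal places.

0.332

Wₕ = Nₕ/N with N = 30119: 0.1847, 0.2645, 0.4578, 0.0930.
p̂_st = 0.1847·0.362 + 0.2645·0.336 + 0.4578·0.306 + 0.0930·0.386 ≈ 0.33172... → 0.332.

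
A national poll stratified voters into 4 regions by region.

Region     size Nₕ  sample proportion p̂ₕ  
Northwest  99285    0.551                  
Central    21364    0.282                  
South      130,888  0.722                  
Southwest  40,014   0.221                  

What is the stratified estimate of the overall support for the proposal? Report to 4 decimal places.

N = 99285 + 21364 + 130888 + 40014 = 291551.
Overall proportion = Σ (Nₕ/N)·p̂ₕ.
Σ Nₕp̂ₕ = 54706.035 + 6024.648 + 94501.136 + 8843.094 = 164074.913.
164074.913 / 291551 = 0.562766... → 0.5628.

0.5628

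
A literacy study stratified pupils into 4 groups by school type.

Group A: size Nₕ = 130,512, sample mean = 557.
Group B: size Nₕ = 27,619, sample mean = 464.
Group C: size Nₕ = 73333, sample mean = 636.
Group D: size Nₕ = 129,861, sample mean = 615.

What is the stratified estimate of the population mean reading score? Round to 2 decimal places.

N = 361325; weights Wₕ = Nₕ/N = (0.3612, 0.0764, 0.2030, 0.3594).
x̄_st = Σ Wₕ·x̄ₕ = 0.3612·557 + 0.0764·464 + 0.2030·636 + 0.3594·615 ≈ 586.7701...
→ 586.77.

586.77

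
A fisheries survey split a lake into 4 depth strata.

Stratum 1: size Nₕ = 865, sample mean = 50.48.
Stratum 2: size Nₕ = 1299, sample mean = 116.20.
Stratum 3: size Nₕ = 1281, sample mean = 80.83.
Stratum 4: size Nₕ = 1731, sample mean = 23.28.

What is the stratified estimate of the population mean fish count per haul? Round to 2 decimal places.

65.39

N = 5176; weights Wₕ = Nₕ/N = (0.1671, 0.2510, 0.2475, 0.3344).
x̄_st = Σ Wₕ·x̄ₕ = 0.1671·50.48 + 0.2510·116.20 + 0.2475·80.83 + 0.3344·23.28 ≈ 65.3883...
→ 65.39.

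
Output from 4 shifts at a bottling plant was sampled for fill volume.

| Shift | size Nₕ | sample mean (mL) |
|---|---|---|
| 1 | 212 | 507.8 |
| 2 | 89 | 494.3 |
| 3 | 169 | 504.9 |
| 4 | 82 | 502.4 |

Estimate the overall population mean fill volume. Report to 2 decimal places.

N = 212 + 89 + 169 + 82 = 552.
Weight each subgroup mean by Nₕ/N and sum.
Σ Nₕx̄ₕ = 212·507.8 + 89·494.3 + 169·504.9 + 82·502.4 = 107653.6 + 43992.7 + 85328.1 + 41196.8 = 278171.2.
Divide by N: 278171.2 / 552 = 503.9333... → 503.93.

503.93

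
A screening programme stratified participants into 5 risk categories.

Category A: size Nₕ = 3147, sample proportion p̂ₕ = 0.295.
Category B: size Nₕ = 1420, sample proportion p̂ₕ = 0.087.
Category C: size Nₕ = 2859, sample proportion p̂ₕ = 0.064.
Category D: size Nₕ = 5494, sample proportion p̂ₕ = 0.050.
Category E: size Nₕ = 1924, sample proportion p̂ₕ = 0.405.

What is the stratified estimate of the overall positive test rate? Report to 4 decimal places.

0.1542

N = 3147 + 1420 + 2859 + 5494 + 1924 = 14844.
Overall proportion = Σ (Nₕ/N)·p̂ₕ.
Σ Nₕp̂ₕ = 928.365 + 123.54 + 182.976 + 274.7 + 779.22 = 2288.801.
2288.801 / 14844 = 0.154190... → 0.1542.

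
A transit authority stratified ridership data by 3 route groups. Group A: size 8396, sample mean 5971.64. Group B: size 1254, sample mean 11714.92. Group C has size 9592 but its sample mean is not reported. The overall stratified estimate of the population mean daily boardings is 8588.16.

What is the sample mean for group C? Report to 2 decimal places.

10469.66

Σ Nₕx̄ₕ = N·μ, so 9592·x̄_C = 19242·8588.16 − (8396·5971.64 + 1254·11714.92).
= 165253374.72 − 64828399.12 = 100424975.6.
x̄_C = 100424975.6 / 9592 = 10469.6597... → 10469.66.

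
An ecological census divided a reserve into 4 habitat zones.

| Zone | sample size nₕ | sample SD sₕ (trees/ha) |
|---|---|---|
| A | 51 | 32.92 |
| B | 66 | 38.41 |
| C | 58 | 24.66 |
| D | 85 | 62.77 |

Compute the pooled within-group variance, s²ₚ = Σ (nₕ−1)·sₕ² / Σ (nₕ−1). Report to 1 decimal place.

2014.5

A: (51−1)·32.92² = 50·1083.7264 = 54186.32
B: (66−1)·38.41² = 65·1475.3281 = 95896.3265
C: (58−1)·24.66² = 57·608.1156 = 34662.5892
D: (85−1)·62.77² = 84·3940.0729 = 330966.1236
Numerator = 515711.3593; denominator = Σ(nₕ−1) = 256.
s²ₚ = 515711.3593/256 = 2014.497... → 2014.5.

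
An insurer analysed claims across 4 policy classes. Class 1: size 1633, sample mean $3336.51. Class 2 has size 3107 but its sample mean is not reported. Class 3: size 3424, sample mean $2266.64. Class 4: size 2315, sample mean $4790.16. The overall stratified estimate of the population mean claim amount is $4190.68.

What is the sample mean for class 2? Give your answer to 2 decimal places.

N = 1633 + 3107 + 3424 + 2315 = 10479.
Overall total = μ·N = 4190.68·10479 = 43914135.72.
Subtract the known strata: 1633·3336.51 + 3424·2266.64 + 2315·4790.16 = 24298716.59.
Remaining total for class 2: 43914135.72 − 24298716.59 = 19615419.13.
Divide by its size: 19615419.13 / 3107 = 6313.2987... → 6313.30.

6313.30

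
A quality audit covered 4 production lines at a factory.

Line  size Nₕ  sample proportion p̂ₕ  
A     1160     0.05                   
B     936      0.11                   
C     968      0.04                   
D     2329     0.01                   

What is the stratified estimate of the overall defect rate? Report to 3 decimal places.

0.041

Wₕ = Nₕ/N with N = 5393: 0.2151, 0.1736, 0.1795, 0.4319.
p̂_st = 0.2151·0.05 + 0.1736·0.11 + 0.1795·0.04 + 0.4319·0.01 ≈ 0.04134... → 0.041.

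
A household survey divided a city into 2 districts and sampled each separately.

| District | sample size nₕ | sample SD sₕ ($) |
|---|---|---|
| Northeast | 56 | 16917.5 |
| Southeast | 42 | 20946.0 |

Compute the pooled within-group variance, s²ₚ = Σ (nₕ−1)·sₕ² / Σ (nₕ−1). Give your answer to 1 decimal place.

351346155.2

Degrees of freedom: 55 + 41 = 96.
Σ(nₕ−1)sₕ² = 55·286201806.25 + 41·438734916 = 33729230899.75.
s²ₚ = 33729230899.75 / 96 = 351346155.206... → 351346155.2.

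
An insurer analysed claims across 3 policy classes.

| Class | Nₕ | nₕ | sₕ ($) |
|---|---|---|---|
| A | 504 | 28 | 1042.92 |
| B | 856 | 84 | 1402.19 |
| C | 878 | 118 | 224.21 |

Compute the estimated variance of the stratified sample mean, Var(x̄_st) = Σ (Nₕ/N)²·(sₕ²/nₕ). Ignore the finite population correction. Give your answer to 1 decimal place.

5459.9

N = 2238; Wₕ = Nₕ/N.
class A: (504/2238)²·1042.92²/28 = 1970.0846
class B: (856/2238)²·1402.19²/84 = 3424.2212
class C: (878/2238)²·224.21²/118 = 65.5687
Sum = 5459.8745 → 5459.9.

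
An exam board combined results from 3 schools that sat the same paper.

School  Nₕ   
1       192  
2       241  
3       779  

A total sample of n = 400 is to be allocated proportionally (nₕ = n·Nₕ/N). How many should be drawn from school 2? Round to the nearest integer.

80

N = 192 + 241 + 779 = 1212.
n_2 = 400·241/1212 = 79.538... → 80.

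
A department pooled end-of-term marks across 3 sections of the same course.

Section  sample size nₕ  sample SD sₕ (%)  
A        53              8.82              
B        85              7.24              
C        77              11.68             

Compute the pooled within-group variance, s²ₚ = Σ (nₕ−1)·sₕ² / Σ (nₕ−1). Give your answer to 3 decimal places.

Degrees of freedom: 52 + 84 + 76 = 212.
Σ(nₕ−1)sₕ² = 52·77.7924 + 84·52.4176 + 76·136.4224 = 18816.3856.
s²ₚ = 18816.3856 / 212 = 88.75654... → 88.757.

88.757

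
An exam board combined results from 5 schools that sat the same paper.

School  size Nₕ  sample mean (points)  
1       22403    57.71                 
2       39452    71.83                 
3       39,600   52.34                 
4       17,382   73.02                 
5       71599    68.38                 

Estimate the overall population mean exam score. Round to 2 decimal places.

N = 190436; weights Wₕ = Nₕ/N = (0.1176, 0.2072, 0.2079, 0.0913, 0.3760).
x̄_st = Σ Wₕ·x̄ₕ = 0.1176·57.71 + 0.2072·71.83 + 0.2079·52.34 + 0.0913·73.02 + 0.3760·68.38 ≈ 64.9276...
→ 64.93.

64.93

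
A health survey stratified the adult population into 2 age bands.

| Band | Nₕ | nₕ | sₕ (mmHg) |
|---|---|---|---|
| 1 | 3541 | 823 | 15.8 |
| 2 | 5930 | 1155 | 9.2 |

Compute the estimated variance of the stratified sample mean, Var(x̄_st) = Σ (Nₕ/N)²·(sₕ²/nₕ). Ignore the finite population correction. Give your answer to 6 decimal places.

0.071129

N = 9471. Term for each stratum: Wₕ²sₕ²/nₕ.
Var(x̄_st) = 0.042400846 + 0.028728396 = 0.071129242 → 0.071129.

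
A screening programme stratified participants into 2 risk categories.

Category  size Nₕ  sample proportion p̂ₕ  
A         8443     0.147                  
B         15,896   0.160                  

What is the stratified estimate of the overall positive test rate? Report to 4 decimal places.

N = 8443 + 15896 = 24339.
Overall proportion = Σ (Nₕ/N)·p̂ₕ.
Σ Nₕp̂ₕ = 1241.121 + 2543.36 = 3784.481.
3784.481 / 24339 = 0.155490... → 0.1555.

0.1555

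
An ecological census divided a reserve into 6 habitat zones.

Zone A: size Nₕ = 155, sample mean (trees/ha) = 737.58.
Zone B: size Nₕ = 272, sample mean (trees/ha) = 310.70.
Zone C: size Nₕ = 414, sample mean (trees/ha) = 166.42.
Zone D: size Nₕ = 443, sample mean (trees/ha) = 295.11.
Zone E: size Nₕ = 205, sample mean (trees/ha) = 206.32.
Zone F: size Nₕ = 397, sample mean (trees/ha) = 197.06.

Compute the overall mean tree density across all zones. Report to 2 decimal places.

275.18

N = 1886; weights Wₕ = Nₕ/N = (0.0822, 0.1442, 0.2195, 0.2349, 0.1087, 0.2105).
x̄_st = Σ Wₕ·x̄ₕ = 0.0822·737.58 + 0.1442·310.70 + 0.2195·166.42 + 0.2349·295.11 + 0.1087·206.32 + 0.2105·197.06 ≈ 275.1831...
→ 275.18.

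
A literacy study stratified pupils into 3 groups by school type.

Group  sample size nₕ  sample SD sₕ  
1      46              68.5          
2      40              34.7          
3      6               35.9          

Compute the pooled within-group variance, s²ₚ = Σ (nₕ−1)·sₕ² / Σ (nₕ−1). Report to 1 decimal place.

Degrees of freedom: 45 + 39 + 5 = 89.
Σ(nₕ−1)sₕ² = 45·4692.25 + 39·1204.09 + 5·1288.81 = 264554.81.
s²ₚ = 264554.81 / 89 = 2972.526... → 2972.5.

2972.5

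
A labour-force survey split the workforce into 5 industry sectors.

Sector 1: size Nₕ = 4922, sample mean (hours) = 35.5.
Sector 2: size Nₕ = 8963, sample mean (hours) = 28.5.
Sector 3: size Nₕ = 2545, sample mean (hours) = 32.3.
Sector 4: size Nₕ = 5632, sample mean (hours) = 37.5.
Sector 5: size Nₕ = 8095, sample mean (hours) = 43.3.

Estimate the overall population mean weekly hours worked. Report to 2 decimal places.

N = 30157; weights Wₕ = Nₕ/N = (0.1632, 0.2972, 0.0844, 0.1868, 0.2684).
x̄_st = Σ Wₕ·x̄ₕ = 0.1632·35.5 + 0.2972·28.5 + 0.0844·32.3 + 0.1868·37.5 + 0.2684·43.3 ≈ 35.6167...
→ 35.62.

35.62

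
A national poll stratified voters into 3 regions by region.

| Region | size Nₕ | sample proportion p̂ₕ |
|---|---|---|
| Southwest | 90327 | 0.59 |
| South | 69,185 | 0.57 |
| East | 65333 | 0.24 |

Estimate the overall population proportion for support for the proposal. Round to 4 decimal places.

0.4821

Wₕ = Nₕ/N with N = 224845: 0.4017, 0.3077, 0.2906.
p̂_st = 0.4017·0.59 + 0.3077·0.57 + 0.2906·0.24 ≈ 0.482147... → 0.4821.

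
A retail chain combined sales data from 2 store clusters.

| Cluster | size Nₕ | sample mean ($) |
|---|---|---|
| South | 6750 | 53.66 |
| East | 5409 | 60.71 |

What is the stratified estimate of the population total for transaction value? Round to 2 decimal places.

Population total = Σ Nₕ·x̄ₕ (each stratum's size times its mean).
6750·53.66 + 5409·60.71 = 362205 + 328380.39 = 690585.39.

690585.39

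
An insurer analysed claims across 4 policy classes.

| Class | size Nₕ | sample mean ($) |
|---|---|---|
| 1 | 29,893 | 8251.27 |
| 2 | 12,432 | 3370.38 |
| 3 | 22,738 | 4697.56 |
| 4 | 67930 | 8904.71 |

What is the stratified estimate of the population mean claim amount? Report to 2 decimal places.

N = 132993; weights Wₕ = Nₕ/N = (0.2248, 0.0935, 0.1710, 0.5108).
x̄_st = Σ Wₕ·x̄ₕ = 0.2248·8251.27 + 0.0935·3370.38 + 0.1710·4697.56 + 0.5108·8904.71 ≈ 7521.1917...
→ 7521.19.

7521.19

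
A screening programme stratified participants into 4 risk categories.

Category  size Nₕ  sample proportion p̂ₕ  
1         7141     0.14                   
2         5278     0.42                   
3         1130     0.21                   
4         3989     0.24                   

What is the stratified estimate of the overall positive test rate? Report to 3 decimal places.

Wₕ = Nₕ/N with N = 17538: 0.4072, 0.3009, 0.0644, 0.2274.
p̂_st = 0.4072·0.14 + 0.3009·0.42 + 0.0644·0.21 + 0.2274·0.24 ≈ 0.25152... → 0.252.

0.252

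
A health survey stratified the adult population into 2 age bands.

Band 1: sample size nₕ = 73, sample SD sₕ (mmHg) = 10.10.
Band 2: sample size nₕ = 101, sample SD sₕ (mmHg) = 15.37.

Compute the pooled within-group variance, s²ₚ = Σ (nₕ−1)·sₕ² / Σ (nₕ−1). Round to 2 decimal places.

180.05

Degrees of freedom: 72 + 100 = 172.
Σ(nₕ−1)sₕ² = 72·102.01 + 100·236.2369 = 30968.41.
s²ₚ = 30968.41 / 172 = 180.0489... → 180.05.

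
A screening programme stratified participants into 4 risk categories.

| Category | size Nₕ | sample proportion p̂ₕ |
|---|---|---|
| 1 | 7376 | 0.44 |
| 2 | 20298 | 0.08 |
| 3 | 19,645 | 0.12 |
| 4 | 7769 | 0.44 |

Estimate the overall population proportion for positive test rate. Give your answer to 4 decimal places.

0.1932

Wₕ = Nₕ/N with N = 55088: 0.1339, 0.3685, 0.3566, 0.1410.
p̂_st = 0.1339·0.44 + 0.3685·0.08 + 0.3566·0.12 + 0.1410·0.44 ≈ 0.193237... → 0.1932.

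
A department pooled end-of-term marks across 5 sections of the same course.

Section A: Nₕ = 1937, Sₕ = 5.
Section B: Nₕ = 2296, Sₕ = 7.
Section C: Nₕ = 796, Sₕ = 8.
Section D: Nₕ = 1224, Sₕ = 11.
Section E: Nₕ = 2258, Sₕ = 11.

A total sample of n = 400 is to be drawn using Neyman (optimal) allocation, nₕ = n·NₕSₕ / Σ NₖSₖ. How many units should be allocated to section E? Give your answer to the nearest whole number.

Σ NₕSₕ = 1937·5 + 2296·7 + 796·8 + 1224·11 + 2258·11 = 70427.
Share for E: 24838/70427 = 0.35268.
n_E = 400 × 0.35268 = 141.071... → 141.

141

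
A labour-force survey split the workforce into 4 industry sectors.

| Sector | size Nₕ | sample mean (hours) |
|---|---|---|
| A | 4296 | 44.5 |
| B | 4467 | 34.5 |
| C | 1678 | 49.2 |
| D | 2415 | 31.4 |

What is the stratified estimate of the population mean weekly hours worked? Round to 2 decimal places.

N = 4296 + 4467 + 1678 + 2415 = 12856.
Overall mean = Σ (Nₕ/N)·x̄ₕ — weight by population share, not a simple average.
Σ Nₕx̄ₕ = 4296·44.5 + 4467·34.5 + 1678·49.2 + 2415·31.4 = 191172 + 154111.5 + 82557.6 + 75831 = 503672.1.
Divide by N: 503672.1 / 12856 = 39.1780... → 39.18.

39.18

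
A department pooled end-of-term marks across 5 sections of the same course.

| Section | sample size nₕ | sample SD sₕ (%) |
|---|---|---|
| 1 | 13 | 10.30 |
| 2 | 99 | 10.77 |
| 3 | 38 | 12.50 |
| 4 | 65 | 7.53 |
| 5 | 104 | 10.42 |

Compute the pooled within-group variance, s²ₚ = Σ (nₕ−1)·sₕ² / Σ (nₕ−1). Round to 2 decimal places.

105.84

Degrees of freedom: 12 + 98 + 37 + 64 + 103 = 314.
Σ(nₕ−1)sₕ² = 12·106.09 + 98·115.9929 + 37·156.25 + 64·56.7009 + 103·108.5764 = 33233.861.
s²ₚ = 33233.861 / 314 = 105.8403... → 105.84.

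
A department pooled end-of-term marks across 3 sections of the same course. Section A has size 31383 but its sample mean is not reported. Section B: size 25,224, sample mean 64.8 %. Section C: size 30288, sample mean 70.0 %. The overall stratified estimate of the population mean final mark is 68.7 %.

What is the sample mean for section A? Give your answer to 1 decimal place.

70.6

Σ Nₕx̄ₕ = N·μ, so 31383·x̄_A = 86895·68.7 − (25224·64.8 + 30288·70.0).
= 5969686.5 − 3754675.2 = 2215011.3.
x̄_A = 2215011.3 / 31383 = 70.580... → 70.6.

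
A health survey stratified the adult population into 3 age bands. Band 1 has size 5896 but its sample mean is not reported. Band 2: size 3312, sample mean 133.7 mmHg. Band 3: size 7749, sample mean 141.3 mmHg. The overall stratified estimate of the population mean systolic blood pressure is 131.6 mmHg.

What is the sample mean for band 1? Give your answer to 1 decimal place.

N = 5896 + 3312 + 7749 = 16957.
Overall total = μ·N = 131.6·16957 = 2231541.2.
Subtract the known strata: 3312·133.7 + 7749·141.3 = 1537748.1.
Remaining total for band 1: 2231541.2 − 1537748.1 = 693793.1.
Divide by its size: 693793.1 / 5896 = 117.672... → 117.7.

117.7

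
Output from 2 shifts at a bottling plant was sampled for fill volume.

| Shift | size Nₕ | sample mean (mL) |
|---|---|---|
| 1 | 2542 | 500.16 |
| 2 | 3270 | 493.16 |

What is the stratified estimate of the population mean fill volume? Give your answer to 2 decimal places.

496.22

x̄_st = (Σ Nₕx̄ₕ) / (Σ Nₕ) = (2542·500.16 + 3270·493.16) / 5812
= 2884039.92 / 5812 = 496.2216... → 496.22.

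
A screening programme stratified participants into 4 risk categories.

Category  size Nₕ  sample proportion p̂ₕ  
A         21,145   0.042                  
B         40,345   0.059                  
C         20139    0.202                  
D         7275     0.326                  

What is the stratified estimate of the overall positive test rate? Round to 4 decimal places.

0.1092

Wₕ = Nₕ/N with N = 88904: 0.2378, 0.4538, 0.2265, 0.0818.
p̂_st = 0.2378·0.042 + 0.4538·0.059 + 0.2265·0.202 + 0.0818·0.326 ≈ 0.109198... → 0.1092.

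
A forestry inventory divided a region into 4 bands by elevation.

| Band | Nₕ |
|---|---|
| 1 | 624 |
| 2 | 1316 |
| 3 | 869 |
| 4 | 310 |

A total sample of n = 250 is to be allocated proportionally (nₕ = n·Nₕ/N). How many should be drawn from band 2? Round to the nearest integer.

N = 624 + 1316 + 869 + 310 = 3119.
n_2 = 250·1316/3119 = 105.483... → 105.

105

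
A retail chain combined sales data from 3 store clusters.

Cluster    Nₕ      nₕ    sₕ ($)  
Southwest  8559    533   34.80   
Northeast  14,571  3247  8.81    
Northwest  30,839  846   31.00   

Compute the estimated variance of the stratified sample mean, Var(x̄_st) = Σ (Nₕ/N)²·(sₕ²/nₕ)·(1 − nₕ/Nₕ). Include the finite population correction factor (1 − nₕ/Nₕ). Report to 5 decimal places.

0.41567

N = 53969; Wₕ = Nₕ/N.
cluster Southwest: (8559/53969)²·34.80²/533·(1 − 533/8559) = 0.05358765
cluster Northeast: (14571/53969)²·8.81²/3247·(1 − 3247/14571) = 0.00135416
cluster Northwest: (30839/53969)²·31.00²/846·(1 − 846/30839) = 0.36073184
Sum = 0.41567365 → 0.41567.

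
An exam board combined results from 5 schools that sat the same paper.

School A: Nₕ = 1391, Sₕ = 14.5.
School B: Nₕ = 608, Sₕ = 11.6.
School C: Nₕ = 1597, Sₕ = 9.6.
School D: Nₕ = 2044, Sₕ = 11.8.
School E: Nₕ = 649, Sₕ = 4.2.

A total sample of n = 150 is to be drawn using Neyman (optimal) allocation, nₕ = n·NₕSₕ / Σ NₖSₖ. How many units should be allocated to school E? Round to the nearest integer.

6

A: NₕSₕ = 1391·14.5 = 20169.5
B: NₕSₕ = 608·11.6 = 7052.8
C: NₕSₕ = 1597·9.6 = 15331.2
D: NₕSₕ = 2044·11.8 = 24119.2
E: NₕSₕ = 649·4.2 = 2725.8
Σ NₕSₕ = 69398.5.
n_E = 150·2725.8/69398.5 = 5.892... → 6.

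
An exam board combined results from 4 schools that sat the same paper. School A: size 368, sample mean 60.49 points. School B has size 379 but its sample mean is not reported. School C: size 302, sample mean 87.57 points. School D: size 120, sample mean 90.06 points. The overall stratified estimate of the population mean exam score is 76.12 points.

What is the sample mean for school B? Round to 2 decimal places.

77.76

Σ Nₕx̄ₕ = N·μ, so 379·x̄_B = 1169·76.12 − (368·60.49 + 302·87.57 + 120·90.06).
= 88984.28 − 59513.66 = 29470.62.
x̄_B = 29470.62 / 379 = 77.7589... → 77.76.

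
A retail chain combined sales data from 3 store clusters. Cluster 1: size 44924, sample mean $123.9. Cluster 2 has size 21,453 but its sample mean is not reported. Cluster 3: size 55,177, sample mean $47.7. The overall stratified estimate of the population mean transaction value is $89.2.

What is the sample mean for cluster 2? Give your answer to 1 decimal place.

123.3

Σ Nₕx̄ₕ = N·μ, so 21453·x̄_2 = 121554·89.2 − (44924·123.9 + 55177·47.7).
= 10842616.8 − 8198026.5 = 2644590.3.
x̄_2 = 2644590.3 / 21453 = 123.274... → 123.3.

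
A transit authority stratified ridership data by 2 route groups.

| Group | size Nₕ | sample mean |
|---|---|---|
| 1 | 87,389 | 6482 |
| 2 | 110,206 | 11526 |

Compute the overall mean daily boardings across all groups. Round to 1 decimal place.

N = 87389 + 110206 = 197595.
Overall mean = Σ (Nₕ/N)·x̄ₕ — weight by population share, not a simple average.
Σ Nₕx̄ₕ = 87389·6482 + 110206·11526 = 566455498 + 1270234356 = 1836689854.
Divide by N: 1836689854 / 197595 = 9295.224... → 9295.2.

9295.2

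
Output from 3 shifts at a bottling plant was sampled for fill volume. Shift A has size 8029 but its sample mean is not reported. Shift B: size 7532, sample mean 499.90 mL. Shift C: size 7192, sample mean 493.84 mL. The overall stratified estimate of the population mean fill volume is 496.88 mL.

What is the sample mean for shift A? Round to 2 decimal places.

496.77

N = 8029 + 7532 + 7192 = 22753.
Overall total = μ·N = 496.88·22753 = 11305510.64.
Subtract the known strata: 7532·499.90 + 7192·493.84 = 7316944.08.
Remaining total for shift A: 11305510.64 − 7316944.08 = 3988566.56.
Divide by its size: 3988566.56 / 8029 = 496.7700... → 496.77.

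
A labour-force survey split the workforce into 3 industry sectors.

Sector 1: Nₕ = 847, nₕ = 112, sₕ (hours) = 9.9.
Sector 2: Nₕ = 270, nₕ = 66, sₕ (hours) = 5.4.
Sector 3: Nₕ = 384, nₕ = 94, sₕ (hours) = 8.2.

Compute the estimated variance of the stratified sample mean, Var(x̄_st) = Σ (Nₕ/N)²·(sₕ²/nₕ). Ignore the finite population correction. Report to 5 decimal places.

0.33976

N = 1501; Wₕ = Nₕ/N.
sector 1: (847/1501)²·9.9²/112 = 0.27864920
sector 2: (270/1501)²·5.4²/66 = 0.01429584
sector 3: (384/1501)²·8.2²/94 = 0.04681671
Sum = 0.33976176 → 0.33976.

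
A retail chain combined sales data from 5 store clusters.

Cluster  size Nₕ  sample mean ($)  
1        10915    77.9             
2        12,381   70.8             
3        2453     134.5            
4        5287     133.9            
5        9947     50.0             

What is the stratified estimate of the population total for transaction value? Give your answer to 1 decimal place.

3262061.1

Estimate total by summing Nₕ·x̄ₕ over strata.
10915·77.9 + 12381·70.8 + 2453·134.5 + 5287·133.9 + 9947·50.0 = 850278.5 + 876574.8 + 329928.5 + 707929.3 + 497350 = 3262061.1.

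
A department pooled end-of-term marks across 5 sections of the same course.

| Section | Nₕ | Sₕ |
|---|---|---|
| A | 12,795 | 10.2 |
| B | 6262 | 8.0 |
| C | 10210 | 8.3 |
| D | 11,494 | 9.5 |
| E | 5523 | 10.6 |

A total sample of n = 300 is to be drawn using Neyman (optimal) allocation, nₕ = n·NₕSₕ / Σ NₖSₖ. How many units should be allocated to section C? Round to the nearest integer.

59

Σ NₕSₕ = 12795·10.2 + 6262·8.0 + 10210·8.3 + 11494·9.5 + 5523·10.6 = 433084.8.
Share for C: 84743/433084.8 = 0.19567.
n_C = 300 × 0.19567 = 58.702... → 59.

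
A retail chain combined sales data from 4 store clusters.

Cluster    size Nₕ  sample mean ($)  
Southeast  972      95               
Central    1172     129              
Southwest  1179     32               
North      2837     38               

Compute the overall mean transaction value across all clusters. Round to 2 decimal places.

63.16

x̄_st = (Σ Nₕx̄ₕ) / (Σ Nₕ) = (972·95 + 1172·129 + 1179·32 + 2837·38) / 6160
= 389062 / 6160 = 63.1594... → 63.16.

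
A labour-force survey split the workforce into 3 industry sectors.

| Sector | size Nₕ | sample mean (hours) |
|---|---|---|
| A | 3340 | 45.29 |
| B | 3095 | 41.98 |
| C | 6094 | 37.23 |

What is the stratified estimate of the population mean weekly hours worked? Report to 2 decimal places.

40.55

N = 12529; weights Wₕ = Nₕ/N = (0.2666, 0.2470, 0.4864).
x̄_st = Σ Wₕ·x̄ₕ = 0.2666·45.29 + 0.2470·41.98 + 0.4864·37.23 ≈ 40.5520...
→ 40.55.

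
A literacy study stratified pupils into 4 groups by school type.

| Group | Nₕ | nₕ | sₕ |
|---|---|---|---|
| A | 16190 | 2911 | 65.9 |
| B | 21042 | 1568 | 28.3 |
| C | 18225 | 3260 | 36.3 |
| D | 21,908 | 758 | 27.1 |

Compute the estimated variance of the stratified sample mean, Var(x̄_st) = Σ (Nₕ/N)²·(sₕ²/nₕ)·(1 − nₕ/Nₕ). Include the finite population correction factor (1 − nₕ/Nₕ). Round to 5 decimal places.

0.18198

N = 77365; Wₕ = Nₕ/N.
group A: (16190/77365)²·65.9²/2911·(1 − 2911/16190) = 0.05358605
group B: (21042/77365)²·28.3²/1568·(1 − 1568/21042) = 0.03496874
group C: (18225/77365)²·36.3²/3260·(1 − 3260/18225) = 0.01841836
group D: (21908/77365)²·27.1²/758·(1 − 758/21908) = 0.07500555
Sum = 0.18197870 → 0.18198.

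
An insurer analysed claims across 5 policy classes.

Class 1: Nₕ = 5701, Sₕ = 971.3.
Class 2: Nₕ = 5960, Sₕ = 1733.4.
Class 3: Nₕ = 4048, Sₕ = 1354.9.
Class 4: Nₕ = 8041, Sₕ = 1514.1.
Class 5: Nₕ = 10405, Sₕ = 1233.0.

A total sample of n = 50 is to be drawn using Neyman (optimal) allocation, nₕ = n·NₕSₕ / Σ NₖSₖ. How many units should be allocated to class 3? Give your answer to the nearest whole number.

Σ NₕSₕ = 5701·971.3 + 5960·1733.4 + 4048·1354.9 + 8041·1514.1 + 10405·1233.0 = 46357323.6.
Share for 3: 5484635.2/46357323.6 = 0.11831.
n_3 = 50 × 0.11831 = 5.916... → 6.

6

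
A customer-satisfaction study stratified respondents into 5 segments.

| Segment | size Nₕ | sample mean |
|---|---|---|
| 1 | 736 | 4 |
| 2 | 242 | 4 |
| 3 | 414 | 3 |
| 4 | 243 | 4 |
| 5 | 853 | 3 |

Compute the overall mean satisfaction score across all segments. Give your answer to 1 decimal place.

N = 736 + 242 + 414 + 243 + 853 = 2488.
Overall mean = Σ (Nₕ/N)·x̄ₕ — weight by population share, not a simple average.
Σ Nₕx̄ₕ = 736·4 + 242·4 + 414·3 + 243·4 + 853·3 = 2944 + 968 + 1242 + 972 + 2559 = 8685.
Divide by N: 8685 / 2488 = 3.491... → 3.5.

3.5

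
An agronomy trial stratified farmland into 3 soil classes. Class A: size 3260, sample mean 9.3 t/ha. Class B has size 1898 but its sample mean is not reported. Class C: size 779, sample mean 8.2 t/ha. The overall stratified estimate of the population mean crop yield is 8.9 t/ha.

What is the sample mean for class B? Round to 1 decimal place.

N = 3260 + 1898 + 779 = 5937.
Overall total = μ·N = 8.9·5937 = 52839.3.
Subtract the known strata: 3260·9.3 + 779·8.2 = 36705.8.
Remaining total for class B: 52839.3 − 36705.8 = 16133.5.
Divide by its size: 16133.5 / 1898 = 8.500... → 8.5.

8.5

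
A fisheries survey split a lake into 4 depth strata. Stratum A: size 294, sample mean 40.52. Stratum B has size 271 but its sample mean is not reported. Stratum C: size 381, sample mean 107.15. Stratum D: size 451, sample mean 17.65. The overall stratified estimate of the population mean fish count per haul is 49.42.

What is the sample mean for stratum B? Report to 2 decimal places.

30.78

N = 294 + 271 + 381 + 451 = 1397.
Overall total = μ·N = 49.42·1397 = 69039.74.
Subtract the known strata: 294·40.52 + 381·107.15 + 451·17.65 = 60697.18.
Remaining total for stratum B: 69039.74 − 60697.18 = 8342.56.
Divide by its size: 8342.56 / 271 = 30.7844... → 30.78.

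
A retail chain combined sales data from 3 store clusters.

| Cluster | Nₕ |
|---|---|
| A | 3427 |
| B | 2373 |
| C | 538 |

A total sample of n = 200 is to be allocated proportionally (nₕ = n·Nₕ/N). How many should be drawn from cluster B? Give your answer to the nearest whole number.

75

Share of cluster B = 2373/6338 = 0.37441.
Allocate 200 × 0.37441 = 74.882... → 75.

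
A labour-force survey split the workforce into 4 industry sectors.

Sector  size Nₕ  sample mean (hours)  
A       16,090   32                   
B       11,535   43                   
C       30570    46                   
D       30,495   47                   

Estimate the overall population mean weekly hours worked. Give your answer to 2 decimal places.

N = 16090 + 11535 + 30570 + 30495 = 88690.
The stratified mean weights each stratum mean by its population share Nₕ/N.
Σ Nₕx̄ₕ = 16090·32 + 11535·43 + 30570·46 + 30495·47 = 514880 + 496005 + 1406220 + 1433265 = 3850370.
Divide by N: 3850370 / 88690 = 43.4138... → 43.41.

43.41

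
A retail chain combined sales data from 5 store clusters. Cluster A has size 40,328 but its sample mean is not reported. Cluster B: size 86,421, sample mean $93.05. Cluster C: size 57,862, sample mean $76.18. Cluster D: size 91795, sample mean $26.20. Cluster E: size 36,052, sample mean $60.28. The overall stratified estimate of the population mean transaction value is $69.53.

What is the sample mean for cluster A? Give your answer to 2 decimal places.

Σ Nₕx̄ₕ = N·μ, so 40328·x̄_A = 312458·69.53 − (86421·93.05 + 57862·76.18 + 91795·26.20 + 36052·60.28).
= 21725204.74 − 17027644.77 = 4697559.97.
x̄_A = 4697559.97 / 40328 = 116.4838... → 116.48.

116.48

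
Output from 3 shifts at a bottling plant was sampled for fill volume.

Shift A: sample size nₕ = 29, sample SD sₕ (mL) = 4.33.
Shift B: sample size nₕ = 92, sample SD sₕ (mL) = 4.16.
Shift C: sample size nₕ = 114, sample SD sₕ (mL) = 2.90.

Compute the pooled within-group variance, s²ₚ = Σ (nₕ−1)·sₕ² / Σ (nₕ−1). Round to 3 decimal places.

13.147

A: (29−1)·4.33² = 28·18.7489 = 524.9692
B: (92−1)·4.16² = 91·17.3056 = 1574.8096
C: (114−1)·2.90² = 113·8.41 = 950.33
Numerator = 3050.1088; denominator = Σ(nₕ−1) = 232.
s²ₚ = 3050.1088/232 = 13.14702... → 13.147.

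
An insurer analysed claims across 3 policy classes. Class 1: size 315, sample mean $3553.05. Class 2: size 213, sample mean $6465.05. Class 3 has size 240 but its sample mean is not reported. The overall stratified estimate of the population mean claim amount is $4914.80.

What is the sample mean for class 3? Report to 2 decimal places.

5326.25

N = 315 + 213 + 240 = 768.
Overall total = μ·N = 4914.80·768 = 3774566.4.
Subtract the known strata: 315·3553.05 + 213·6465.05 = 2496266.4.
Remaining total for class 3: 3774566.4 − 2496266.4 = 1278300.
Divide by its size: 1278300 / 240 = 5326.25 → 5326.25.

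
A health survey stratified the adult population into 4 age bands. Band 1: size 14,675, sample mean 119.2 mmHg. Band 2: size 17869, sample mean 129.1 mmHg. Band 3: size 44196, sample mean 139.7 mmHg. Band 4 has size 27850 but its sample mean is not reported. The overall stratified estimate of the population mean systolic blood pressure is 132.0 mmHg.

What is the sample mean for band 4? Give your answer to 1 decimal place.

N = 14675 + 17869 + 44196 + 27850 = 104590.
Overall total = μ·N = 132.0·104590 = 13805880.
Subtract the known strata: 14675·119.2 + 17869·129.1 + 44196·139.7 = 10230329.1.
Remaining total for band 4: 13805880 − 10230329.1 = 3575550.9.
Divide by its size: 3575550.9 / 27850 = 128.386... → 128.4.

128.4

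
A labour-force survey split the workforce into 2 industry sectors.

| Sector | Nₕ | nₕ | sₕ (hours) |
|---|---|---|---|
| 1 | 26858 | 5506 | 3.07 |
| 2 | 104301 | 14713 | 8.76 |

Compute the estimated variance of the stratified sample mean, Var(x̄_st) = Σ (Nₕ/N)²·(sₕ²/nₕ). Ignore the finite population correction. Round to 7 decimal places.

0.0033701

N = 131159; Wₕ = Nₕ/N.
sector 1: (26858/131159)²·3.07²/5506 = 0.0000717781
sector 2: (104301/131159)²·8.76²/14713 = 0.0032982816
Sum = 0.0033700596 → 0.0033701.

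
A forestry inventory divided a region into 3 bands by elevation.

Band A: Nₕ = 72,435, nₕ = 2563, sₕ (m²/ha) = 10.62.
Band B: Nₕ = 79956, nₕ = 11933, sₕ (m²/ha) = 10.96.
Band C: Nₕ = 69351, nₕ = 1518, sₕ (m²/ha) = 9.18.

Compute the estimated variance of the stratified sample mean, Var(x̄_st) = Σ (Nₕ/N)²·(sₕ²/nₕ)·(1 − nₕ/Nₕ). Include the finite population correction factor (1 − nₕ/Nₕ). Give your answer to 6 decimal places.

N = 221742; Wₕ = Nₕ/N.
band A: (72435/221742)²·10.62²/2563·(1 − 2563/72435) = 0.004529561
band B: (79956/221742)²·10.96²/11933·(1 − 11933/79956) = 0.001113480
band C: (69351/221742)²·9.18²/1518·(1 − 1518/69351) = 0.005311430
Sum = 0.010954471 → 0.010954.

0.010954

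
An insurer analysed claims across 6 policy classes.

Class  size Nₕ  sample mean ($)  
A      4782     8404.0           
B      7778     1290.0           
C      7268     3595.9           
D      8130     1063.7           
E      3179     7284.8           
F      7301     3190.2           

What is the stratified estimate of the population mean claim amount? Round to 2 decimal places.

3419.91

x̄_st = (Σ Nₕx̄ₕ) / (Σ Nₕ) = (4782·8404.0 + 7778·1290.0 + 7268·3595.9 + 8130·1063.7 + 3179·7284.8 + 7301·3190.2) / 38438
= 131454459.6 / 38438 = 3419.9089... → 3419.91.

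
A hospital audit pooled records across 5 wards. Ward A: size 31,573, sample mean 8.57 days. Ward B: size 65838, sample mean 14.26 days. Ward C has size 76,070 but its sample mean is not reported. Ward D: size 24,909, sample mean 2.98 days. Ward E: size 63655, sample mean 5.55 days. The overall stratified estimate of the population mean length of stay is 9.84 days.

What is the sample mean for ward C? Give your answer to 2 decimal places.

12.38

Σ Nₕx̄ₕ = N·μ, so 76070·x̄_C = 262045·9.84 − (31573·8.57 + 65838·14.26 + 24909·2.98 + 63655·5.55).
= 2578522.8 − 1636944.56 = 941578.24.
x̄_C = 941578.24 / 76070 = 12.3778... → 12.38.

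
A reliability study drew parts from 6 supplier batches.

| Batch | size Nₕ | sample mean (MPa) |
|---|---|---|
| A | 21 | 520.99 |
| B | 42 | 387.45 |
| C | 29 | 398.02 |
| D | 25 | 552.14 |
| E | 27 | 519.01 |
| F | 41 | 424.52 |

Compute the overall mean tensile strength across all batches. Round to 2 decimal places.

453.94

N = 185; weights Wₕ = Nₕ/N = (0.1135, 0.2270, 0.1568, 0.1351, 0.1459, 0.2216).
x̄_st = Σ Wₕ·x̄ₕ = 0.1135·520.99 + 0.2270·387.45 + 0.1568·398.02 + 0.1351·552.14 + 0.1459·519.01 + 0.2216·424.52 ≈ 453.9371...
→ 453.94.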